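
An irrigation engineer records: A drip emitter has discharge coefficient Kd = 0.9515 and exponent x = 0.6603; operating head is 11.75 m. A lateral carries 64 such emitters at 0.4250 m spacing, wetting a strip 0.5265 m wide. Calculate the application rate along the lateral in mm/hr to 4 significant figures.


Approach: apply the emitter equation with a lateral mass balance, q = Kd*h^x; Q = n*q; rate = Q/(n*spacing*width).
Step 1 — single emitter flow (q = Kd*h^x):
  q = 0.9515 * 11.75^0.6603 = 4.84122 L/hr
Step 2 — total lateral flow: Q = 64 * 4.84122 = 309.838 L/hr
Step 3 — wetted area: A = 64 * 0.4250 * 0.5265 = 14.3208 m^2
Step 4 — application rate: Q/A = 309.838/14.3208 = 21.64 mm/hr
Therefore the application rate along the lateral = 21.64 mm/hr.


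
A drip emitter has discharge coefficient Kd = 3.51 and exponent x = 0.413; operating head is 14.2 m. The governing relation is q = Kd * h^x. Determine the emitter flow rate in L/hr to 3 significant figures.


q = 3.51 * 14.2^0.413 = 10.5 L/hr
Therefore the emitter flow rate = 10.5 L/hr.


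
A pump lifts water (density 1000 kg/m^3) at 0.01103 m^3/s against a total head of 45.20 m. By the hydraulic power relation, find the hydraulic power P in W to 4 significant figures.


Approach: apply the hydraulic power relation, P = rho*g*Q*H.
P = 1000 * 9.81 * 0.01103 * 45.20 = 4891 W
Therefore the hydraulic power P = 4891 W.


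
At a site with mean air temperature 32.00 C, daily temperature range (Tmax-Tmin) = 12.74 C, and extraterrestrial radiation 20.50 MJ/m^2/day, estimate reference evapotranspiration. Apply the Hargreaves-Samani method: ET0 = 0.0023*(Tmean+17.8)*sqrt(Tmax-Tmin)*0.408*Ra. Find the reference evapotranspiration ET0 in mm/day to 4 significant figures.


ET0 = 0.0023*(32.00+17.8)*sqrt(12.74)*0.408*20.50 = 3.419 mm/day
Therefore the reference evapotranspiration ET0 = 3.419 mm/day.


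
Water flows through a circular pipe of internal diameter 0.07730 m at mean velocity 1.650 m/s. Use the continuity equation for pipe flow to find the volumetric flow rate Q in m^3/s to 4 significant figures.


Approach: apply the continuity equation for pipe flow, Q = A * v with A = pi*(D/2)^2.
A = pi*(0.07730/2)^2 = 0.00469298 m^2
Q = 0.00469298 * 1.650 = 0.007743 m^3/s
Therefore the volumetric flow rate Q = 0.007743 m^3/s.


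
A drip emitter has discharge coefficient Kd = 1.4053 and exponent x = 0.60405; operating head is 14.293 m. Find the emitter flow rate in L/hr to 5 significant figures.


Approach: apply the emitter characteristic equation, q = Kd * h^x.
q = 1.4053 * 14.293^0.60405 = 7.0068 L/hr
Therefore the emitter flow rate = 7.0068 L/hr.


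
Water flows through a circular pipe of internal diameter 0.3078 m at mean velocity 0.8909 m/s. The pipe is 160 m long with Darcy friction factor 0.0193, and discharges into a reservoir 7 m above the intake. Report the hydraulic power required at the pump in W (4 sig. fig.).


Approach: apply continuity + Darcy-Weisbach + hydraulic power, Q = A*v; hf = f*(L/D)*(v^2/(2g)); H = static + hf; P = rho*g*Q*H.
Step 1 — flow rate (continuity, Q = A*v):
  A = pi*(0.3078/2)^2 = 0.0744093 m^2
  Q = 0.0744093 * 0.8909 = 0.0662912 m^3/s
Step 2 — friction head loss (Darcy-Weisbach):
  hf = 0.0193 * (160/0.3078) * (0.8909^2 / (2*9.81))
  hf = 0.405852 m
Step 3 — total head: H = 7 + 0.405852 = 7.40585 m
Step 4 — hydraulic power (P = rho*g*Q*H):
  P = 1000 * 9.81 * 0.0662912 * 7.40585 = 4816 W
Therefore the hydraulic power required at the pump = 4816 W.


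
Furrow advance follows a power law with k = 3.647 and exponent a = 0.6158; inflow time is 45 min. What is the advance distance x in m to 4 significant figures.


Approach: apply the power-law advance function, x = k*t^a.
x = 3.647 * 45^0.6158 = 38.02 m
Therefore the advance distance x = 38.02 m.


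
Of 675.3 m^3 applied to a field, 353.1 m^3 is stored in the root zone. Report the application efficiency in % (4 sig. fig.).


Approach: apply the application efficiency ratio, Ea = (stored/applied)*100.
Ea = (353.1/675.3)*100 = 52.29 %
Therefore the application efficiency = 52.29 %.


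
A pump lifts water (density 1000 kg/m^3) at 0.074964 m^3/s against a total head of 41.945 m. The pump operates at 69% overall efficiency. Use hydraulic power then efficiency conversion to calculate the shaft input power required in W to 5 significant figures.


Approach: apply hydraulic power then efficiency conversion, P = rho*g*Q*H; P_in = P/eta.
Step 1 — hydraulic power (P = rho*g*Q*H):
  P = 1000 * 9.81 * 0.074964 * 41.945 = 30846.22 W
Step 2 — input power: P_in = P/eta = 30846.22 / 0.69 = 44705 W
Therefore the shaft input power required = 44705 W.


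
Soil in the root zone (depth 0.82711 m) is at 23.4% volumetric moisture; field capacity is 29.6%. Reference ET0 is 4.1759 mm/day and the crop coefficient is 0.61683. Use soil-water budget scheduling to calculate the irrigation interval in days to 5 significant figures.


Approach: apply soil-water budget scheduling, SMD = (FC-theta)/100*depth*1000; ETc = ET0*Kc; interval = SMD/ETc.
Step 1 — soil moisture deficit:
  SMD = (29.6 - 23.4)/100 * 0.82711 * 1000 = 51.28082 mm
Step 2 — daily crop ET (ETc = ET0*Kc):
  ETc = 4.1759 * 0.61683 = 2.575820 mm/day
Step 3 — irrigation interval (SMD/ETc):
  interval = 51.28082 / 2.575820 = 19.909 days
Therefore the irrigation interval = 19.909 days.


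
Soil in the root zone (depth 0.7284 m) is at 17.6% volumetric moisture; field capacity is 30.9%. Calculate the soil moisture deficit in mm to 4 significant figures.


Approach: apply the soil moisture deficit relation, SMD = (FC - theta)/100 * depth * 1000.
SMD = (30.9 - 17.6)/100 * 0.7284 * 1000 = 96.88 mm
Therefore the soil moisture deficit = 96.88 mm.


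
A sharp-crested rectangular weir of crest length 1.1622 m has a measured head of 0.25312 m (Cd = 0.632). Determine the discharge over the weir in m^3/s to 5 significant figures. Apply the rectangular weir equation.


Approach: apply the rectangular weir equation, Q = (2/3)*Cd*L*sqrt(2g)*H^1.5.
Q = (2/3)*0.632*1.1622*sqrt(2*9.81)*0.25312^1.5 = 0.27621 m^3/s
Therefore the discharge over the weir = 0.27621 m^3/s.


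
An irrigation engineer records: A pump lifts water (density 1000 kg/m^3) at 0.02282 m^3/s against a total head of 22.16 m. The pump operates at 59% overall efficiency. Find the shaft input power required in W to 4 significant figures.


Approach: apply hydraulic power then efficiency conversion, P = rho*g*Q*H; P_in = P/eta.
Step 1 — hydraulic power (P = rho*g*Q*H):
  P = 1000 * 9.81 * 0.02282 * 22.16 = 4960.83 W
Step 2 — input power: P_in = P/eta = 4960.83 / 0.59 = 8408 W
Therefore the shaft input power required = 8408 W.


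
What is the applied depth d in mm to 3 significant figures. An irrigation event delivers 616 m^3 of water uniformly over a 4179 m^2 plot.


Approach: apply depth from volume over area, d = (V/A)*1000.
d = (616 / 4179) * 1000 = 147 mm
Therefore the applied depth d = 147 mm.


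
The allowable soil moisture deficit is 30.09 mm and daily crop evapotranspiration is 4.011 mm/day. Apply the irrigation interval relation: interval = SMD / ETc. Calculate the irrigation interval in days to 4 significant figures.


interval = 30.09 / 4.011 = 7.502 days
Therefore the irrigation interval = 7.502 days.


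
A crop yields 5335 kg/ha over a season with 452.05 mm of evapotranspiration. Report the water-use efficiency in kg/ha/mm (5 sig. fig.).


Approach: apply the water-use efficiency ratio, WUE = yield/ET.
WUE = 5335 / 452.05 = 11.802 kg/ha/mm
Therefore the water-use efficiency = 11.802 kg/ha/mm.


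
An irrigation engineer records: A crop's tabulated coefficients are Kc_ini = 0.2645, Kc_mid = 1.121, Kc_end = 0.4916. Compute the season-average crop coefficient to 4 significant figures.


Approach: apply a simple seasonal average, Kc_avg = (Kc_ini + Kc_mid + Kc_end)/3.
Kc_avg = (0.2645 + 1.121 + 0.4916)/3 = 0.6257
Therefore the season-average crop coefficient = 0.6257.


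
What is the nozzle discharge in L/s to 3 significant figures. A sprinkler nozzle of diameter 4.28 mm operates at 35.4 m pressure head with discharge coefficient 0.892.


Approach: apply the orifice equation, Q = Cd*A*sqrt(2*g*h), A = pi*(d/2)^2.
A = pi*(4.28e-3/2)^2 = 1.4387e-05 m^2
Q = 0.892 * 1.4387e-05 * sqrt(2*9.81*35.4) * 1000 = 0.338 L/s
Therefore the nozzle discharge = 0.338 L/s.


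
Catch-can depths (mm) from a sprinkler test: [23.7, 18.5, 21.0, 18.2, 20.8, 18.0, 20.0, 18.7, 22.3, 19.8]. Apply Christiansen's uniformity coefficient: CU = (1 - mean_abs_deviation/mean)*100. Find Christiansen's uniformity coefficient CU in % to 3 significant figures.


mean = 20.100 mm
mean |d_i - mean| = 1.4800 mm
CU = (1 - 1.4800/20.100)*100 = 92.6 %
Therefore Christiansen's uniformity coefficient CU = 92.6 %.


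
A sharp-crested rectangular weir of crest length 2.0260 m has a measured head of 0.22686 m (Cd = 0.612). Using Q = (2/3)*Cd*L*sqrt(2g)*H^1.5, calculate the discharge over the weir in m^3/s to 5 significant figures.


Q = (2/3)*0.612*2.0260*sqrt(2*9.81)*0.22686^1.5 = 0.39563 m^3/s
Therefore the discharge over the weir = 0.39563 m^3/s.


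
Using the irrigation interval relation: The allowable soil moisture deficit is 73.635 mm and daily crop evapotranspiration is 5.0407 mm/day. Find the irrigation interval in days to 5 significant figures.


Approach: apply the irrigation interval relation, interval = SMD / ETc.
interval = 73.635 / 5.0407 = 14.608 days
Therefore the irrigation interval = 14.608 days.


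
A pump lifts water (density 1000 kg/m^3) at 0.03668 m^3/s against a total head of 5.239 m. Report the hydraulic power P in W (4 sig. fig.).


Approach: apply the hydraulic power relation, P = rho*g*Q*H.
P = 1000 * 9.81 * 0.03668 * 5.239 = 1885 W
Therefore the hydraulic power P = 1885 W.


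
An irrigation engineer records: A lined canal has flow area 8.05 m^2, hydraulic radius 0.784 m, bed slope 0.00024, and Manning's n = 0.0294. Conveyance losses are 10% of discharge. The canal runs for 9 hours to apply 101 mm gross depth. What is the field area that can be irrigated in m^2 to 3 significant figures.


Approach: apply Manning's equation with a conveyance and depth budget, Q = (1/n)*A*R^(2/3)*S^(1/2); Q_field = Q*(1-loss); Area = Q_field*t/(d/1000).
Step 1 — canal discharge (Manning's equation):
  Q = (1/0.0294) * 8.05 * 0.784^(2/3) * 0.00024^(1/2) = 3.6066 m^3/s
Step 2 — delivered flow: Q_field = 3.6066*(1 - 10/100) = 3.2459 m^3/s
Step 3 — volume delivered: V = 3.2459 * 9*3600 = 105170 m^3
Step 4 — area served: A = V / (depth/1000) = 105170 / 0.101 = 1040000 m^2
Therefore the field area that can be irrigated = 1040000 m^2.


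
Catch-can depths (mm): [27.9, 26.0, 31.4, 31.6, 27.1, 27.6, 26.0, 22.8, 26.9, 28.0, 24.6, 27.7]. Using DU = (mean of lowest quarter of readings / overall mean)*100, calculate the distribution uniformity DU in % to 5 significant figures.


sorted lowest 3 of 12: [22.8, 24.6, 26.0] -> mean = 24.46667 mm
overall mean = 27.30000 mm
DU = (24.46667/27.30000)*100 = 89.621 %
Therefore the distribution uniformity DU = 89.621 %.


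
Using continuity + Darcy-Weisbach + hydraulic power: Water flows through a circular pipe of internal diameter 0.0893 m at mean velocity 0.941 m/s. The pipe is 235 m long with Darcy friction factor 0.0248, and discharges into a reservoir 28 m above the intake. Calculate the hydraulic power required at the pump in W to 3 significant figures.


Approach: apply continuity + Darcy-Weisbach + hydraulic power, Q = A*v; hf = f*(L/D)*(v^2/(2g)); H = static + hf; P = rho*g*Q*H.
Step 1 — flow rate (continuity, Q = A*v):
  A = pi*(0.0893/2)^2 = 0.0062631 m^2
  Q = 0.0062631 * 0.941 = 0.0058936 m^3/s
Step 2 — friction head loss (Darcy-Weisbach):
  hf = 0.0248 * (235/0.0893) * (0.941^2 / (2*9.81))
  hf = 2.9454 m
Step 3 — total head: H = 28 + 2.9454 = 30.945 m
Step 4 — hydraulic power (P = rho*g*Q*H):
  P = 1000 * 9.81 * 0.0058936 * 30.945 = 1790 W
Therefore the hydraulic power required at the pump = 1790 W.


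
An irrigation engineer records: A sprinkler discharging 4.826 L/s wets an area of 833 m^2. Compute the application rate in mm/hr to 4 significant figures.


Approach: apply the application rate relation, rate = (Q/A)*3600.
rate = (4.826 / 833) * 3600 = 20.86 mm/hr
Therefore the application rate = 20.86 mm/hr.


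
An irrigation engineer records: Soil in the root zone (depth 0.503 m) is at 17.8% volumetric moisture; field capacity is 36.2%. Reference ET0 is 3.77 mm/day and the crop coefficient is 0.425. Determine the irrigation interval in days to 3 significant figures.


Approach: apply soil-water budget scheduling, SMD = (FC-theta)/100*depth*1000; ETc = ET0*Kc; interval = SMD/ETc.
Step 1 — soil moisture deficit:
  SMD = (36.2 - 17.8)/100 * 0.503 * 1000 = 92.552 mm
Step 2 — daily crop ET (ETc = ET0*Kc):
  ETc = 3.77 * 0.425 = 1.6022 mm/day
Step 3 — irrigation interval (SMD/ETc):
  interval = 92.552 / 1.6022 = 57.8 days
Therefore the irrigation interval = 57.8 days.


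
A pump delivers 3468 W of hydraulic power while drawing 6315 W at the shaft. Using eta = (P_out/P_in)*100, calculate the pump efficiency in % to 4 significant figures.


eta = (3468 / 6315) * 100 = 54.92 %
Therefore the pump efficiency = 54.92 %.


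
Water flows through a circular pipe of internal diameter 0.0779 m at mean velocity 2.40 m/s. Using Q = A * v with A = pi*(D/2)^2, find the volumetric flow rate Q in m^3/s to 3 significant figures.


A = pi*(0.0779/2)^2 = 0.0047661 m^2
Q = 0.0047661 * 2.40 = 0.0114 m^3/s
Therefore the volumetric flow rate Q = 0.0114 m^3/s.


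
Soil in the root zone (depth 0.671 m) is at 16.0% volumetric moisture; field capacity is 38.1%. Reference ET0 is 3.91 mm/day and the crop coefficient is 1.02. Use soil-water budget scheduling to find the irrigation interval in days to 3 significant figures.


Approach: apply soil-water budget scheduling, SMD = (FC-theta)/100*depth*1000; ETc = ET0*Kc; interval = SMD/ETc.
Step 1 — soil moisture deficit:
  SMD = (38.1 - 16.0)/100 * 0.671 * 1000 = 148.29 mm
Step 2 — daily crop ET (ETc = ET0*Kc):
  ETc = 3.91 * 1.02 = 3.9882 mm/day
Step 3 — irrigation interval (SMD/ETc):
  interval = 148.29 / 3.9882 = 37.2 days
Therefore the irrigation interval = 37.2 days.


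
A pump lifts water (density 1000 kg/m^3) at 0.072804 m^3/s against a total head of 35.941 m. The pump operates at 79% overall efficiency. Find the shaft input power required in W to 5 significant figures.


Approach: apply hydraulic power then efficiency conversion, P = rho*g*Q*H; P_in = P/eta.
Step 1 — hydraulic power (P = rho*g*Q*H):
  P = 1000 * 9.81 * 0.072804 * 35.941 = 25669.32 W
Step 2 — input power: P_in = P/eta = 25669.32 / 0.79 = 32493 W
Therefore the shaft input power required = 32493 W.


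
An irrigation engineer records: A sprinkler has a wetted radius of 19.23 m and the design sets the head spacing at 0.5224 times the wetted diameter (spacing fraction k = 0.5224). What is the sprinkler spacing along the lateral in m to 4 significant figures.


Approach: apply the sprinkler spacing rule (spacing as a fraction of wetted diameter), S = k*(2*R).
S = 0.5224 * (2 * 19.23) = 20.09 m
Therefore the sprinkler spacing along the lateral = 20.09 m.


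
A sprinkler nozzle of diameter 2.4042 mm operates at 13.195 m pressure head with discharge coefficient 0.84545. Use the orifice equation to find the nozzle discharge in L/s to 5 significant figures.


Approach: apply the orifice equation, Q = Cd*A*sqrt(2*g*h), A = pi*(d/2)^2.
A = pi*(2.4042e-3/2)^2 = 4.539741e-06 m^2
Q = 0.84545 * 4.539741e-06 * sqrt(2*9.81*13.195) * 1000 = 0.061755 L/s
Therefore the nozzle discharge = 0.061755 L/s.


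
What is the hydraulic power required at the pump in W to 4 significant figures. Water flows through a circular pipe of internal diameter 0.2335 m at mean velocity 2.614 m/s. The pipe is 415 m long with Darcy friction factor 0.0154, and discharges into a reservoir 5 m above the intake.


Approach: apply continuity + Darcy-Weisbach + hydraulic power, Q = A*v; hf = f*(L/D)*(v^2/(2g)); H = static + hf; P = rho*g*Q*H.
Step 1 — flow rate (continuity, Q = A*v):
  A = pi*(0.2335/2)^2 = 0.0428217 m^2
  Q = 0.0428217 * 2.614 = 0.111936 m^3/s
Step 2 — friction head loss (Darcy-Weisbach):
  hf = 0.0154 * (415/0.2335) * (2.614^2 / (2*9.81))
  hf = 9.53222 m
Step 3 — total head: H = 5 + 9.53222 = 14.5322 m
Step 4 — hydraulic power (P = rho*g*Q*H):
  P = 1000 * 9.81 * 0.111936 * 14.5322 = 15960 W
Therefore the hydraulic power required at the pump = 15960 W.


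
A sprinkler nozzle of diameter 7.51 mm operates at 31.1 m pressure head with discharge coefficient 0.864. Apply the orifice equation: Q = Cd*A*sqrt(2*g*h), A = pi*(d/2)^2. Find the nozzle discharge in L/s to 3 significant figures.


A = pi*(7.51e-3/2)^2 = 4.4297e-05 m^2
Q = 0.864 * 4.4297e-05 * sqrt(2*9.81*31.1) * 1000 = 0.945 L/s
Therefore the nozzle discharge = 0.945 L/s.


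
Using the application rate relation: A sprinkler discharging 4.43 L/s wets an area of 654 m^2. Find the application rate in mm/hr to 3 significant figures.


Approach: apply the application rate relation, rate = (Q/A)*3600.
rate = (4.43 / 654) * 3600 = 24.4 mm/hr
Therefore the application rate = 24.4 mm/hr.


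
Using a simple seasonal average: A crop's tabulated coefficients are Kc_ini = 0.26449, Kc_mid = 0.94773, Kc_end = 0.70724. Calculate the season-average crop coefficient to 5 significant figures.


Approach: apply a simple seasonal average, Kc_avg = (Kc_ini + Kc_mid + Kc_end)/3.
Kc_avg = (0.26449 + 0.94773 + 0.70724)/3 = 0.63982
Therefore the season-average crop coefficient = 0.63982.


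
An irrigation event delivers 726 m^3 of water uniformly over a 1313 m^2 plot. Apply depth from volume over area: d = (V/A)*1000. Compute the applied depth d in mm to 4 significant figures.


d = (726 / 1313) * 1000 = 552.9 mm
Therefore the applied depth d = 552.9 mm.


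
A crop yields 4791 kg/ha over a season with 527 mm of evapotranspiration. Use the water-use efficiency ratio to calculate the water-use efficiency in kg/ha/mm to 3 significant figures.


Approach: apply the water-use efficiency ratio, WUE = yield/ET.
WUE = 4791 / 527 = 9.09 kg/ha/mm
Therefore the water-use efficiency = 9.09 kg/ha/mm.


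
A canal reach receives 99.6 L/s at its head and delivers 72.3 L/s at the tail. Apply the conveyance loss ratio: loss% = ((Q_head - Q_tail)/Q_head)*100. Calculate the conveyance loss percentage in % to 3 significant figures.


loss = ((99.6 - 72.3)/99.6)*100 = 27.4 %
Therefore the conveyance loss percentage = 27.4 %.


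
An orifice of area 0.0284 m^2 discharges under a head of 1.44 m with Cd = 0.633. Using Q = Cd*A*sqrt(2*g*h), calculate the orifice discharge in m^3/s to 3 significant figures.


Q = 0.633 * 0.0284 * sqrt(2*9.81*1.44) = 0.0956 m^3/s
Therefore the orifice discharge = 0.0956 m^3/s.


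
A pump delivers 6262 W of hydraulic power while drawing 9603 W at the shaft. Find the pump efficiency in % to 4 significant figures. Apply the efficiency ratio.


Approach: apply the efficiency ratio, eta = (P_out/P_in)*100.
eta = (6262 / 9603) * 100 = 65.21 %
Therefore the pump efficiency = 65.21 %.


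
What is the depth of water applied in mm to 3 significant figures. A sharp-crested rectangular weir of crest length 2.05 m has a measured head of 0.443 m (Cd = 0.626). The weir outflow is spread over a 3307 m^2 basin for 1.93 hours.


Approach: apply the rectangular weir equation with a volume-to-depth conversion, Q = (2/3)*Cd*L*sqrt(2g)*H^1.5; d = Q*t/A * 1000.
Step 1 — weir discharge:
  Q = (2/3)*0.626*2.05*sqrt(2*9.81)*0.443^1.5 = 1.1174 m^3/s
Step 2 — volume: V = 1.1174 * 1.93*3600 = 7763.4 m^3
Step 3 — depth: d = V/A * 1000 = 7763.4/3307 * 1000 = 2350 mm
Therefore the depth of water applied = 2350 mm.


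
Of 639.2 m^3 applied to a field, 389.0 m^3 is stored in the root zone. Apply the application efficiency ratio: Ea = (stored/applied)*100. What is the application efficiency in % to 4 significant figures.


Ea = (389.0/639.2)*100 = 60.86 %
Therefore the application efficiency = 60.86 %.


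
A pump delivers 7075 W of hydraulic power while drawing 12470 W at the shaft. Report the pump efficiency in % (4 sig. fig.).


Approach: apply the efficiency ratio, eta = (P_out/P_in)*100.
eta = (7075 / 12470) * 100 = 56.74 %
Therefore the pump efficiency = 56.74 %.


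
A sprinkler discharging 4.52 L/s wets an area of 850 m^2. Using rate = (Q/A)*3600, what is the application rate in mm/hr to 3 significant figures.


rate = (4.52 / 850) * 3600 = 19.1 mm/hr
Therefore the application rate = 19.1 mm/hr.


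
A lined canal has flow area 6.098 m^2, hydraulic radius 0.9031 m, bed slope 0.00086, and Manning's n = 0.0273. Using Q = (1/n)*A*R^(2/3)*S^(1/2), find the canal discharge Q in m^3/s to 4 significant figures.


Q = (1/0.0273) * 6.098 * 0.9031^(2/3) * 0.00086^(1/2) = 6.120 m^3/s
Therefore the canal discharge Q = 6.120 m^3/s.


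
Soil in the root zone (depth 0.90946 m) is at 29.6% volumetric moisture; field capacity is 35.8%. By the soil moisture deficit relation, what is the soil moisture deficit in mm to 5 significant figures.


Approach: apply the soil moisture deficit relation, SMD = (FC - theta)/100 * depth * 1000.
SMD = (35.8 - 29.6)/100 * 0.90946 * 1000 = 56.387 mm
Therefore the soil moisture deficit = 56.387 mm.


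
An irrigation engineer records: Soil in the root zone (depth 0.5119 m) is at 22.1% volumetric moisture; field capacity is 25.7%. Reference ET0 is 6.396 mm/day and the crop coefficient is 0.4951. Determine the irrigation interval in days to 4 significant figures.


Approach: apply soil-water budget scheduling, SMD = (FC-theta)/100*depth*1000; ETc = ET0*Kc; interval = SMD/ETc.
Step 1 — soil moisture deficit:
  SMD = (25.7 - 22.1)/100 * 0.5119 * 1000 = 18.4284 mm
Step 2 — daily crop ET (ETc = ET0*Kc):
  ETc = 6.396 * 0.4951 = 3.16666 mm/day
Step 3 — irrigation interval (SMD/ETc):
  interval = 18.4284 / 3.16666 = 5.820 days
Therefore the irrigation interval = 5.820 days.


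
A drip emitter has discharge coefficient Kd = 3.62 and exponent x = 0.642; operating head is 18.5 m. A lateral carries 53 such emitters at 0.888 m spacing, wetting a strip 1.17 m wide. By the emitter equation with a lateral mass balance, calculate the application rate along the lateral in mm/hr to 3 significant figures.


Approach: apply the emitter equation with a lateral mass balance, q = Kd*h^x; Q = n*q; rate = Q/(n*spacing*width).
Step 1 — single emitter flow (q = Kd*h^x):
  q = 3.62 * 18.5^0.642 = 23.563 L/hr
Step 2 — total lateral flow: Q = 53 * 23.563 = 1248.8 L/hr
Step 3 — wetted area: A = 53 * 0.888 * 1.17 = 55.065 m^2
Step 4 — application rate: Q/A = 1248.8/55.065 = 22.7 mm/hr
Therefore the application rate along the lateral = 22.7 mm/hr.


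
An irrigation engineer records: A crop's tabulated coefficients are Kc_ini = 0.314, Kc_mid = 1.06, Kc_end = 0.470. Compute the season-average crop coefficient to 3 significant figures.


Approach: apply a simple seasonal average, Kc_avg = (Kc_ini + Kc_mid + Kc_end)/3.
Kc_avg = (0.314 + 1.06 + 0.470)/3 = 0.615
Therefore the season-average crop coefficient = 0.615.


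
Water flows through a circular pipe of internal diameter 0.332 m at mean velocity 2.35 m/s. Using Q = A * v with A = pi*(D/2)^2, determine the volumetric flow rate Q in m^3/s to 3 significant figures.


A = pi*(0.332/2)^2 = 0.086570 m^2
Q = 0.086570 * 2.35 = 0.203 m^3/s
Therefore the volumetric flow rate Q = 0.203 m^3/s.


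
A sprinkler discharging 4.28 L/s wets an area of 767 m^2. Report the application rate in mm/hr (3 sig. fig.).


Approach: apply the application rate relation, rate = (Q/A)*3600.
rate = (4.28 / 767) * 3600 = 20.1 mm/hr
Therefore the application rate = 20.1 mm/hr.


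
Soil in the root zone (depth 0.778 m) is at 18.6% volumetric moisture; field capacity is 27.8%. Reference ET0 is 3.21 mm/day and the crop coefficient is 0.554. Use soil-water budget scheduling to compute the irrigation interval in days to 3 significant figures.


Approach: apply soil-water budget scheduling, SMD = (FC-theta)/100*depth*1000; ETc = ET0*Kc; interval = SMD/ETc.
Step 1 — soil moisture deficit:
  SMD = (27.8 - 18.6)/100 * 0.778 * 1000 = 71.576 mm
Step 2 — daily crop ET (ETc = ET0*Kc):
  ETc = 3.21 * 0.554 = 1.7783 mm/day
Step 3 — irrigation interval (SMD/ETc):
  interval = 71.576 / 1.7783 = 40.2 days
Therefore the irrigation interval = 40.2 days.


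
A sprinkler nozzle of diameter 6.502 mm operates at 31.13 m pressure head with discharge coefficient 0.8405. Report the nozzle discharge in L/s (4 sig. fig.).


Approach: apply the orifice equation, Q = Cd*A*sqrt(2*g*h), A = pi*(d/2)^2.
A = pi*(6.502e-3/2)^2 = 3.32035e-05 m^2
Q = 0.8405 * 3.32035e-05 * sqrt(2*9.81*31.13) * 1000 = 0.6897 L/s
Therefore the nozzle discharge = 0.6897 L/s.


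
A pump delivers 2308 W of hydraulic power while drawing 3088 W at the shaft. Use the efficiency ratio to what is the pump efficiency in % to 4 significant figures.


Approach: apply the efficiency ratio, eta = (P_out/P_in)*100.
eta = (2308 / 3088) * 100 = 74.74 %
Therefore the pump efficiency = 74.74 %.


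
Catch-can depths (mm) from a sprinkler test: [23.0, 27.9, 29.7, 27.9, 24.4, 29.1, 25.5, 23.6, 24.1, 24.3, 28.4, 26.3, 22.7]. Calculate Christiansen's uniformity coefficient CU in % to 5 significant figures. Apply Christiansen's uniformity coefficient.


Approach: apply Christiansen's uniformity coefficient, CU = (1 - mean_abs_deviation/mean)*100.
mean = 25.91538 mm
mean |d_i - mean| = 2.124260 mm
CU = (1 - 2.124260/25.91538)*100 = 91.803 %
Therefore Christiansen's uniformity coefficient CU = 91.803 %.


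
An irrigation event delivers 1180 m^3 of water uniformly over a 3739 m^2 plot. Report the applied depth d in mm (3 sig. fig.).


Approach: apply depth from volume over area, d = (V/A)*1000.
d = (1180 / 3739) * 1000 = 316 mm
Therefore the applied depth d = 316 mm.


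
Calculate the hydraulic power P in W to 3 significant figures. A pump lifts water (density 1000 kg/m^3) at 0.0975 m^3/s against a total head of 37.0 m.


Approach: apply the hydraulic power relation, P = rho*g*Q*H.
P = 1000 * 9.81 * 0.0975 * 37.0 = 35400 W
Therefore the hydraulic power P = 35400 W.


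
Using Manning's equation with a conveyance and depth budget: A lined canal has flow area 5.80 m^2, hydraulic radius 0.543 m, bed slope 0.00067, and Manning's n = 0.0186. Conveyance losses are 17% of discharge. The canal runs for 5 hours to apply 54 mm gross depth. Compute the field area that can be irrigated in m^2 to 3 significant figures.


Approach: apply Manning's equation with a conveyance and depth budget, Q = (1/n)*A*R^(2/3)*S^(1/2); Q_field = Q*(1-loss); Area = Q_field*t/(d/1000).
Step 1 — canal discharge (Manning's equation):
  Q = (1/0.0186) * 5.80 * 0.543^(2/3) * 0.00067^(1/2) = 5.3722 m^3/s
Step 2 — delivered flow: Q_field = 5.3722*(1 - 17/100) = 4.4589 m^3/s
Step 3 — volume delivered: V = 4.4589 * 5*3600 = 80261 m^3
Step 4 — area served: A = V / (depth/1000) = 80261 / 0.054 = 1490000 m^2
Therefore the field area that can be irrigated = 1490000 m^2.


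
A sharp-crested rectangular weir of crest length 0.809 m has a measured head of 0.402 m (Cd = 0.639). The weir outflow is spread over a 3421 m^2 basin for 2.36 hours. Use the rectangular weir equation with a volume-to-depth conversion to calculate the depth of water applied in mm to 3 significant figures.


Approach: apply the rectangular weir equation with a volume-to-depth conversion, Q = (2/3)*Cd*L*sqrt(2g)*H^1.5; d = Q*t/A * 1000.
Step 1 — weir discharge:
  Q = (2/3)*0.639*0.809*sqrt(2*9.81)*0.402^1.5 = 0.38909 m^3/s
Step 2 — volume: V = 0.38909 * 2.36*3600 = 3305.7 m^3
Step 3 — depth: d = V/A * 1000 = 3305.7/3421 * 1000 = 966 mm
Therefore the depth of water applied = 966 mm.


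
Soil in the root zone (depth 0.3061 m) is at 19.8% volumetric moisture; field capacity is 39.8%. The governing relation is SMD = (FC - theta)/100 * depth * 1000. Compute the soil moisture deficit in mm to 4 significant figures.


SMD = (39.8 - 19.8)/100 * 0.3061 * 1000 = 61.22 mm
Therefore the soil moisture deficit = 61.22 mm.


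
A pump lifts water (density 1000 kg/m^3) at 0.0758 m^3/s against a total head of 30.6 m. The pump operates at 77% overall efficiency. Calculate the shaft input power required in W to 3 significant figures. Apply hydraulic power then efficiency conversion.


Approach: apply hydraulic power then efficiency conversion, P = rho*g*Q*H; P_in = P/eta.
Step 1 — hydraulic power (P = rho*g*Q*H):
  P = 1000 * 9.81 * 0.0758 * 30.6 = 22754 W
Step 2 — input power: P_in = P/eta = 22754 / 0.77 = 29600 W
Therefore the shaft input power required = 29600 W.


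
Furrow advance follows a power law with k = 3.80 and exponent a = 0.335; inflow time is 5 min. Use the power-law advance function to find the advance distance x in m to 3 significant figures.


Approach: apply the power-law advance function, x = k*t^a.
x = 3.80 * 5^0.335 = 6.52 m
Therefore the advance distance x = 6.52 m.


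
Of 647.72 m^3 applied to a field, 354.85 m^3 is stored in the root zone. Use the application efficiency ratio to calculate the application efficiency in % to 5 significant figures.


Approach: apply the application efficiency ratio, Ea = (stored/applied)*100.
Ea = (354.85/647.72)*100 = 54.784 %
Therefore the application efficiency = 54.784 %.


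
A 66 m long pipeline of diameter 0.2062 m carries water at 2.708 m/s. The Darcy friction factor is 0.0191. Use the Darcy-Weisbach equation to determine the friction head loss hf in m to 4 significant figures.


Approach: apply the Darcy-Weisbach equation, hf = f*(L/D)*(v^2/(2g)).
hf = 0.0191 * (66/0.2062) * (2.708^2 / (2*9.81))
hf = 2.285 m
Therefore the friction head loss hf = 2.285 m.


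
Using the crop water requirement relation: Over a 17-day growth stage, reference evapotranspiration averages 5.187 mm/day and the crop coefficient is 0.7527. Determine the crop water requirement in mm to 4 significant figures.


Approach: apply the crop water requirement relation, CWR = ET0 * Kc * days.
CWR = 5.187 * 0.7527 * 17 = 66.37 mm
Therefore the crop water requirement = 66.37 mm.


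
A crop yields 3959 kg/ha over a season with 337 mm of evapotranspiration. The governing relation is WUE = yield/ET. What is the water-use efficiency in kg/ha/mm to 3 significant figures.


WUE = 3959 / 337 = 11.7 kg/ha/mm
Therefore the water-use efficiency = 11.7 kg/ha/mm.


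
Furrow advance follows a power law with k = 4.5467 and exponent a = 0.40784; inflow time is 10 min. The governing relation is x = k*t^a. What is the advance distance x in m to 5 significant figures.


x = 4.5467 * 10^0.40784 = 11.629 m
Therefore the advance distance x = 11.629 m.


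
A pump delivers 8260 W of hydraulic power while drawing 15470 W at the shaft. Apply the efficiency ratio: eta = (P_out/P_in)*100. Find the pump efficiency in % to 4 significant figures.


eta = (8260 / 15470) * 100 = 53.39 %
Therefore the pump efficiency = 53.39 %.


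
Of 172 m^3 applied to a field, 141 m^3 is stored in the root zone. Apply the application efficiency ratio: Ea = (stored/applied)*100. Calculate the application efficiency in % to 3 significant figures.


Ea = (141/172)*100 = 82.0 %
Therefore the application efficiency = 82.0 %.


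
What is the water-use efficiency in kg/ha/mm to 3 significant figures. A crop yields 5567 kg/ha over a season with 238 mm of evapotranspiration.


Approach: apply the water-use efficiency ratio, WUE = yield/ET.
WUE = 5567 / 238 = 23.4 kg/ha/mm
Therefore the water-use efficiency = 23.4 kg/ha/mm.


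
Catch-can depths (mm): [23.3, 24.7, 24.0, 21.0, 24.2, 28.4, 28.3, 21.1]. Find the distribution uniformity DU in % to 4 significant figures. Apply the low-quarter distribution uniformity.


Approach: apply the low-quarter distribution uniformity, DU = (mean of lowest quarter of readings / overall mean)*100.
sorted lowest 2 of 8: [21.0, 21.1] -> mean = 21.0500 mm
overall mean = 24.3750 mm
DU = (21.0500/24.3750)*100 = 86.36 %
Therefore the distribution uniformity DU = 86.36 %.


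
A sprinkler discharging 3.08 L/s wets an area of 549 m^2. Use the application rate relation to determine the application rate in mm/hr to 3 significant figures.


Approach: apply the application rate relation, rate = (Q/A)*3600.
rate = (3.08 / 549) * 3600 = 20.2 mm/hr
Therefore the application rate = 20.2 mm/hr.


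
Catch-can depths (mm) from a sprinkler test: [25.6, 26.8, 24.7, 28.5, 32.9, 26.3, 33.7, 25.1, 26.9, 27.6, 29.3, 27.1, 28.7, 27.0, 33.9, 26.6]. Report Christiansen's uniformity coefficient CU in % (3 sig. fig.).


Approach: apply Christiansen's uniformity coefficient, CU = (1 - mean_abs_deviation/mean)*100.
mean = 28.169 mm
mean |d_i - mean| = 2.2484 mm
CU = (1 - 2.2484/28.169)*100 = 92.0 %
Therefore Christiansen's uniformity coefficient CU = 92.0 %.


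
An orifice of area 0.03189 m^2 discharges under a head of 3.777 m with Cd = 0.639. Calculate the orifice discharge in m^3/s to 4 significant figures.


Approach: apply the orifice equation, Q = Cd*A*sqrt(2*g*h).
Q = 0.639 * 0.03189 * sqrt(2*9.81*3.777) = 0.1754 m^3/s
Therefore the orifice discharge = 0.1754 m^3/s.


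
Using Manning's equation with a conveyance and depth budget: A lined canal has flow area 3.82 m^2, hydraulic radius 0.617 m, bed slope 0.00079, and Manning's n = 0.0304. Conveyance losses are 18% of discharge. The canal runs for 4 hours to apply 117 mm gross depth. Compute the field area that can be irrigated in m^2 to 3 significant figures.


Approach: apply Manning's equation with a conveyance and depth budget, Q = (1/n)*A*R^(2/3)*S^(1/2); Q_field = Q*(1-loss); Area = Q_field*t/(d/1000).
Step 1 — canal discharge (Manning's equation):
  Q = (1/0.0304) * 3.82 * 0.617^(2/3) * 0.00079^(1/2) = 2.5597 m^3/s
Step 2 — delivered flow: Q_field = 2.5597*(1 - 18/100) = 2.0990 m^3/s
Step 3 — volume delivered: V = 2.0990 * 4*3600 = 30225 m^3
Step 4 — area served: A = V / (depth/1000) = 30225 / 0.117 = 258000 m^2
Therefore the field area that can be irrigated = 258000 m^2.


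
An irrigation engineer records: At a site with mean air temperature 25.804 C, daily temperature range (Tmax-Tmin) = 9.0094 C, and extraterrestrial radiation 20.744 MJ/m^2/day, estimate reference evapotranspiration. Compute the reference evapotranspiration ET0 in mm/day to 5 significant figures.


Approach: apply the Hargreaves-Samani method, ET0 = 0.0023*(Tmean+17.8)*sqrt(Tmax-Tmin)*0.408*Ra.
ET0 = 0.0023*(25.804+17.8)*sqrt(9.0094)*0.408*20.744 = 2.5477 mm/day
Therefore the reference evapotranspiration ET0 = 2.5477 mm/day.


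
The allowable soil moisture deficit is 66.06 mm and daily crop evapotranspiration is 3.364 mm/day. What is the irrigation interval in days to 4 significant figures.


Approach: apply the irrigation interval relation, interval = SMD / ETc.
interval = 66.06 / 3.364 = 19.64 days
Therefore the irrigation interval = 19.64 days.


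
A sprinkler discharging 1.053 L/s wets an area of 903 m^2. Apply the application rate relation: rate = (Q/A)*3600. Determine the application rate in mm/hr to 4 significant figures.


rate = (1.053 / 903) * 3600 = 4.198 mm/hr
Therefore the application rate = 4.198 mm/hr.


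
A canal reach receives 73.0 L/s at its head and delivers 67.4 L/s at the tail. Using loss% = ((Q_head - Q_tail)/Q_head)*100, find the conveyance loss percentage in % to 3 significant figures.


loss = ((73.0 - 67.4)/73.0)*100 = 7.67 %
Therefore the conveyance loss percentage = 7.67 %.


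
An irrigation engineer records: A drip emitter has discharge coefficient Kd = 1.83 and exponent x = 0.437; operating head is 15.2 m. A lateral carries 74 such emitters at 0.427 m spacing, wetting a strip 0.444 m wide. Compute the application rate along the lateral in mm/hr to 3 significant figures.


Approach: apply the emitter equation with a lateral mass balance, q = Kd*h^x; Q = n*q; rate = Q/(n*spacing*width).
Step 1 — single emitter flow (q = Kd*h^x):
  q = 1.83 * 15.2^0.437 = 6.0106 L/hr
Step 2 — total lateral flow: Q = 74 * 6.0106 = 444.78 L/hr
Step 3 — wetted area: A = 74 * 0.427 * 0.444 = 14.030 m^2
Step 4 — application rate: Q/A = 444.78/14.030 = 31.7 mm/hr
Therefore the application rate along the lateral = 31.7 mm/hr.


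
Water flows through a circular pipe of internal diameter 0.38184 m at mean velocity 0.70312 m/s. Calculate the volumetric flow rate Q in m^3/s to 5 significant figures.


Approach: apply the continuity equation for pipe flow, Q = A * v with A = pi*(D/2)^2.
A = pi*(0.38184/2)^2 = 0.1145125 m^2
Q = 0.1145125 * 0.70312 = 0.080516 m^3/s
Therefore the volumetric flow rate Q = 0.080516 m^3/s.


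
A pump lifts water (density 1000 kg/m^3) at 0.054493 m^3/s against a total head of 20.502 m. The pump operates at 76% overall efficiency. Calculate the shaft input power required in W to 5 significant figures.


Approach: apply hydraulic power then efficiency conversion, P = rho*g*Q*H; P_in = P/eta.
Step 1 — hydraulic power (P = rho*g*Q*H):
  P = 1000 * 9.81 * 0.054493 * 20.502 = 10959.88 W
Step 2 — input power: P_in = P/eta = 10959.88 / 0.76 = 14421 W
Therefore the shaft input power required = 14421 W.


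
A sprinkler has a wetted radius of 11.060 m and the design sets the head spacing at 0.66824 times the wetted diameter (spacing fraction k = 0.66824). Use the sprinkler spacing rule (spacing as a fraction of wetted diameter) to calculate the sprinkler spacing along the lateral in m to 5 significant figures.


Approach: apply the sprinkler spacing rule (spacing as a fraction of wetted diameter), S = k*(2*R).
S = 0.66824 * (2 * 11.060) = 14.781 m
Therefore the sprinkler spacing along the lateral = 14.781 m.


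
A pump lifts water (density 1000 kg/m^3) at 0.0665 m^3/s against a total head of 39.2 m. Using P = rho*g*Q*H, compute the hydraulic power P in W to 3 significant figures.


P = 1000 * 9.81 * 0.0665 * 39.2 = 25600 W
Therefore the hydraulic power P = 25600 W.


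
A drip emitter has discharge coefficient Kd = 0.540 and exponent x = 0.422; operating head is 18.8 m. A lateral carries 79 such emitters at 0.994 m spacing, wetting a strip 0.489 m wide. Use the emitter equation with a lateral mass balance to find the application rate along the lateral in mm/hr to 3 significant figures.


Approach: apply the emitter equation with a lateral mass balance, q = Kd*h^x; Q = n*q; rate = Q/(n*spacing*width).
Step 1 — single emitter flow (q = Kd*h^x):
  q = 0.540 * 18.8^0.422 = 1.8625 L/hr
Step 2 — total lateral flow: Q = 79 * 1.8625 = 147.13 L/hr
Step 3 — wetted area: A = 79 * 0.994 * 0.489 = 38.399 m^2
Step 4 — application rate: Q/A = 147.13/38.399 = 3.83 mm/hr
Therefore the application rate along the lateral = 3.83 mm/hr.


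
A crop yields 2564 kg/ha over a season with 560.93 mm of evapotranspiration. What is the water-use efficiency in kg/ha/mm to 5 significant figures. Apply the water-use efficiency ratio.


Approach: apply the water-use efficiency ratio, WUE = yield/ET.
WUE = 2564 / 560.93 = 4.5710 kg/ha/mm
Therefore the water-use efficiency = 4.5710 kg/ha/mm.


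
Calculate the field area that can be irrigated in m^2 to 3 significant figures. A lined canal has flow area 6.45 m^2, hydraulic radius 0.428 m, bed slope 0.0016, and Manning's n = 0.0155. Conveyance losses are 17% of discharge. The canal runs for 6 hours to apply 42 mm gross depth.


Approach: apply Manning's equation with a conveyance and depth budget, Q = (1/n)*A*R^(2/3)*S^(1/2); Q_field = Q*(1-loss); Area = Q_field*t/(d/1000).
Step 1 — canal discharge (Manning's equation):
  Q = (1/0.0155) * 6.45 * 0.428^(2/3) * 0.0016^(1/2) = 9.4533 m^3/s
Step 2 — delivered flow: Q_field = 9.4533*(1 - 17/100) = 7.8462 m^3/s
Step 3 — volume delivered: V = 7.8462 * 6*3600 = 169480 m^3
Step 4 — area served: A = V / (depth/1000) = 169480 / 0.042 = 4040000 m^2
Therefore the field area that can be irrigated = 4040000 m^2.
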